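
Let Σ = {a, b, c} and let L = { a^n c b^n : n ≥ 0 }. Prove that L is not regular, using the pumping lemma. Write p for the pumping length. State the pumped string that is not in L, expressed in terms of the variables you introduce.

a^{p+k} c b^p

Toward a contradiction, assume L is regular with pumping length p.
Take w = a^p c b^p ∈ L with |w| = 2p+1 ≥ p.
The pumping lemma gives a decomposition w = xyz where |xy| ≤ p and |y| ≥ 1.
Because |xy| ≤ p and w begins with p copies of a, we have y = a^k with 1 ≤ k ≤ p.
Pump with i = 2: xy^2z = a^{p+k} c b^p, which would require p+k = p. But k ≥ 1, so xy^2z ∉ L.
Contradiction. Therefore L is not regular.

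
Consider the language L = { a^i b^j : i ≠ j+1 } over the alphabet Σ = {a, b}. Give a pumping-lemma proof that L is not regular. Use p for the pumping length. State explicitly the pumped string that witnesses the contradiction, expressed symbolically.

a^{p+p!} b^{p+p!-1}

Assume L is regular; let p be its pumping constant.
Choose w = a^p b^{p+p!-1}. Since p ≠ (p+p!-1)+1 = p+p!, w ∈ L; and |w| ≥ p.
Write w = xyz as guaranteed by the lemma, with |xy| ≤ p and |y| > 0.
The first p characters of w are a's, so xy (and hence y) consists only of a's. Write y = a^k, 1 ≤ k ≤ p.
Since 1 ≤ k ≤ p, k divides p!; set t = 1 + p!/k. Then xy^t z has p + (p!/k)·k = p + p! copies of a. Now the a-count is p+p! and (b-count)+1 = (p+p!-1)+1 = p+p!, so i ≠ j+1 fails. So xy^t z = a^{p+p!} b^{p+p!-1} ∉ L.
Contradiction. Therefore L is not regular.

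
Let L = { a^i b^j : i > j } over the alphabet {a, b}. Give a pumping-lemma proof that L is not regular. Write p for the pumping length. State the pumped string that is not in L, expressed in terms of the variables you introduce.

a^{p+1-k} b^p

Assume L is regular. Let p be the pumping length given by the pumping lemma.
Choose w = a^{p+1} b^p ∈ L, with |w| = 2p+1 ≥ p.
The pumping lemma gives a decomposition w = xyz where |xy| ≤ p and |y| ≥ 1.
Since the first p symbols of w are all a's and |xy| ≤ p, y lies entirely in the leading a-block: y = a^k for some k with 1 ≤ k ≤ p.
Consider xy^0z = xz = a^{p+1-k} b^p. Since k ≥ 1, the a-count p+1-k is at most p, so i > j fails; thus xz ∉ L.
This is a contradiction; hence L is not regular.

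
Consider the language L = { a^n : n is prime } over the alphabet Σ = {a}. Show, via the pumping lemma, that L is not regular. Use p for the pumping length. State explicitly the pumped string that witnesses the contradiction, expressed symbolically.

Suppose for contradiction that L is regular, and let p be the pumping length.
Let q be a prime with q ≥ p+2 (infinitely many primes exist), and take w = a^q ∈ L with |w| = q ≥ p.
The pumping lemma gives a decomposition w = xyz where |xy| ≤ p and |y| > 0.
Then y = a^k for some k with 1 ≤ k ≤ p.
Since 1 ≤ k ≤ p, |xz| = q-k. Pump with i = q+1: |xy^{q+1}z| = (q-k)+(q+1)k = q+qk = q(1+k), which is composite (both factors ≥ 2). So xy^{q+1}z = a^{q(1+k)} ∉ L.
Contradiction. Therefore L is not regular.

a^{q(1+k)}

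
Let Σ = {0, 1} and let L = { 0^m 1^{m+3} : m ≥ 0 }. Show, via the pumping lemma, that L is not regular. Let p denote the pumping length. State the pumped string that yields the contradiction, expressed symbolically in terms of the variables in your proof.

Suppose for contradiction that L is regular, and let p be the pumping length.
Take w = 0^p 1^{p+3}. Then w ∈ L and |w| = 2p+3 ≥ p.
Write w = xyz as guaranteed by the lemma, with |xy| ≤ p and |y| ≥ 1.
Since the first p symbols of w are all 0's and |xy| ≤ p, y lies entirely in the leading 0-block: y = 0^k for some k with 1 ≤ k ≤ p.
Pump with i = 2: xy^2z = 0^{p+k} 1^{p+3}. For this to lie in L we would need p+3 = (p+k)+3, which forces k = 0. But k ≥ 1, so xy^2z ∉ L.
This contradicts the pumping lemma, so L is not regular.

0^{p+k} 1^{p+3}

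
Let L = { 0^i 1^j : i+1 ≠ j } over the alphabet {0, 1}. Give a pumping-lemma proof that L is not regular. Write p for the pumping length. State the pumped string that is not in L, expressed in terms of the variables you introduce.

0^{p+p!} 1^{p+p!+1}

Assume L is regular; let p be its pumping constant.
Choose w = 0^p 1^{p+p!+1}. Since p ≠ (p+p!+1)-1 = p+p!, w ∈ L; and |w| ≥ p.
By the pumping lemma, w = xyz with |xy| ≤ p and y is nonempty.
Since the first p symbols of w are all 0's and |xy| ≤ p, y lies entirely in the leading 0-block: y = 0^k for some k with 1 ≤ k ≤ p.
Since 1 ≤ k ≤ p, k divides p!; set t = 1 + p!/k. Then xy^t z has p + (p!/k)·k = p + p! copies of 0. Now the 0-count is p+p! and (1-count)-1 = (p+p!+1)-1 = p+p!, so i+1 ≠ j fails. So xy^t z = 0^{p+p!} 1^{p+p!+1} ∉ L.
This is a contradiction; hence L is not regular.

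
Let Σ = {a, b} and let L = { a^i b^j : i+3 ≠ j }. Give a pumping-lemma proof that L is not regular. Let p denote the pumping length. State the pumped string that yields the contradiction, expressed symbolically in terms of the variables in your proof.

Assume L is regular; let p be its pumping constant.
Choose w = a^p b^{p+p!+3}. Since p ≠ (p+p!+3)-3 = p+p!, w ∈ L; and |w| ≥ p.
The pumping lemma gives a decomposition w = xyz where |xy| ≤ p and |y| ≥ 1.
The first p characters of w are a's, so xy (and hence y) consists only of a's. Write y = a^k, 1 ≤ k ≤ p.
Since 1 ≤ k ≤ p, k divides p!; set t = 1 + p!/k. Then xy^t z has p + (p!/k)·k = p + p! copies of a. Now the a-count is p+p! and (b-count)-3 = (p+p!+3)-3 = p+p!, so i+3 ≠ j fails. So xy^t z = a^{p+p!} b^{p+p!+3} ∉ L.
This contradicts the pumping lemma, so L is not regular.

a^{p+p!} b^{p+p!+3}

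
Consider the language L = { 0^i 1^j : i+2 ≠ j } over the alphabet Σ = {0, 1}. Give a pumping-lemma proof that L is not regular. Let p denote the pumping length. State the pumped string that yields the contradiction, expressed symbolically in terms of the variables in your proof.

0^{p+p!} 1^{p+p!+2}

Toward a contradiction, assume L is regular with pumping length p.
Choose w = 0^p 1^{p+p!+2}. Since p ≠ (p+p!+2)-2 = p+p!, w ∈ L; and |w| ≥ p.
By the pumping lemma, w = xyz with |xy| ≤ p and |y| ≥ 1.
Because |xy| ≤ p and w begins with p copies of 0, we have y = 0^k with 1 ≤ k ≤ p.
Since 1 ≤ k ≤ p, k divides p!; set t = 1 + p!/k. Then xy^t z has p + (p!/k)·k = p + p! copies of 0. Now the 0-count is p+p! and (1-count)-2 = (p+p!+2)-2 = p+p!, so i+2 ≠ j fails. So xy^t z = 0^{p+p!} 1^{p+p!+2} ∉ L.
This is a contradiction; hence L is not regular.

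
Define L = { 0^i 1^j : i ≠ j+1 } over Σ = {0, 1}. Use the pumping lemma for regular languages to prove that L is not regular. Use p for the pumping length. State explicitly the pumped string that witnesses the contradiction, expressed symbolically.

Assume L is regular; let p be its pumping constant.
Choose w = 0^p 1^{p+p!-1}. Since p ≠ (p+p!-1)+1 = p+p!, w ∈ L; and |w| ≥ p.
By the pumping lemma, w = xyz with |xy| ≤ p and |y| > 0.
The first p characters of w are 0's, so xy (and hence y) consists only of 0's. Write y = 0^k, 1 ≤ k ≤ p.
Since 1 ≤ k ≤ p, k divides p!; set t = 1 + p!/k. Then xy^t z has p + (p!/k)·k = p + p! copies of 0. Now the 0-count is p+p! and (1-count)+1 = (p+p!-1)+1 = p+p!, so i ≠ j+1 fails. So xy^t z = 0^{p+p!} 1^{p+p!-1} ∉ L.
This contradicts the pumping lemma, so L is not regular.

0^{p+p!} 1^{p+p!-1}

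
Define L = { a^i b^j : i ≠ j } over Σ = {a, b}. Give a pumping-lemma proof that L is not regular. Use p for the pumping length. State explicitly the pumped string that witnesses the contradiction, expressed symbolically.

a^{p+p!} b^{p+p!}

Suppose for contradiction that L is regular, and let p be the pumping length.
Choose w = a^p b^{p+p!}. Since p ≠ p+p!, w ∈ L; and |w| ≥ p.
By the pumping lemma, w = xyz with |xy| ≤ p and y is nonempty.
Since the first p symbols of w are all a's and |xy| ≤ p, y lies entirely in the leading a-block: y = a^k for some k with 1 ≤ k ≤ p.
Since 1 ≤ k ≤ p, k divides p!; set t = 1 + p!/k. Then xy^t z has p + (p!/k)·k = p + p! copies of a. Now the a-count equals the b-count, so i ≠ j fails. So xy^t z = a^{p+p!} b^{p+p!} ∉ L.
Contradiction. Therefore L is not regular.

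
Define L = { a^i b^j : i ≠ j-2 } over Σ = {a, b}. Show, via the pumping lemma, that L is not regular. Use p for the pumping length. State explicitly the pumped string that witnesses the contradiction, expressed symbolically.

Assume L is regular. Let p be the pumping length given by the pumping lemma.
Choose w = a^p b^{p+p!+2}. Since p ≠ (p+p!+2)-2 = p+p!, w ∈ L; and |w| ≥ p.
Write w = xyz as guaranteed by the lemma, with |xy| ≤ p and |y| > 0.
The first p characters of w are a's, so xy (and hence y) consists only of a's. Write y = a^k, 1 ≤ k ≤ p.
Since 1 ≤ k ≤ p, k divides p!; set t = 1 + p!/k. Then xy^t z has p + (p!/k)·k = p + p! copies of a. Now the a-count is p+p! and (b-count)-2 = (p+p!+2)-2 = p+p!, so i ≠ j-2 fails. So xy^t z = a^{p+p!} b^{p+p!+2} ∉ L.
This is a contradiction; hence L is not regular.

a^{p+p!} b^{p+p!+2}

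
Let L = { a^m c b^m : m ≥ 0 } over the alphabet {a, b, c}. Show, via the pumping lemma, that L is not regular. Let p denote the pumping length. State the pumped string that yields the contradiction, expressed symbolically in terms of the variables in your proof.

a^{p+k} c b^p

Toward a contradiction, assume L is regular with pumping length p.
Take w = a^p c b^p ∈ L with |w| = 2p+1 ≥ p.
Write w = xyz as guaranteed by the lemma, with |xy| ≤ p and |y| > 0.
Because |xy| ≤ p and w begins with p copies of a, we have y = a^k with 1 ≤ k ≤ p.
Pump with i = 2: xy^2z = a^{p+k} c b^p, which would require p+k = p. But k ≥ 1, so xy^2z ∉ L.
This contradicts the pumping lemma, so L is not regular.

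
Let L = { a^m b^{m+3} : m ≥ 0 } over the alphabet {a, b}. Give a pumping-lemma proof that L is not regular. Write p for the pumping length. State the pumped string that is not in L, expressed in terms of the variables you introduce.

a^{p+k} b^{p+3}

Assume L is regular. Let p be the pumping length given by the pumping lemma.
Take w = a^p b^{p+3}. Then w ∈ L and |w| = 2p+3 ≥ p.
By the pumping lemma, w = xyz with |xy| ≤ p and |y| ≥ 1.
The first p characters of w are a's, so xy (and hence y) consists only of a's. Write y = a^k, 1 ≤ k ≤ p.
Pump with i = 2: xy^2z = a^{p+k} b^{p+3}. For this to lie in L we would need p+3 = (p+k)+3, which forces k = 0. But k ≥ 1, so xy^2z ∉ L.
This is a contradiction; hence L is not regular.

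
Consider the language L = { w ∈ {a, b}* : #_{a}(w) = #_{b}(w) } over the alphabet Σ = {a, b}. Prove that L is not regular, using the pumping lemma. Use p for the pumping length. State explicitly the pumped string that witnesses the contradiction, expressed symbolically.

Toward a contradiction, assume L is regular with pumping length p.
Choose w = a^p b^p ∈ L with |w| = 2p ≥ p.
By the pumping lemma, w = xyz with |xy| ≤ p and |y| > 0.
The first p characters of w are a's, so xy (and hence y) consists only of a's. Write y = a^k, 1 ≤ k ≤ p.
Pump with i = 2: xy^2z = a^{p+k} b^p has p+k occurrences of a but only p of b. Since k ≥ 1 the counts differ, so xy^2z ∉ L.
This is a contradiction; hence L is not regular.

a^{p+k} b^p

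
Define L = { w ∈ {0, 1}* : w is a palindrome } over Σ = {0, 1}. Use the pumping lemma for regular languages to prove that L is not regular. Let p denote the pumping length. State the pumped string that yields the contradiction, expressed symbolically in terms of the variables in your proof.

Assume L is regular. Let p be the pumping length given by the pumping lemma.
Take w = 0^p 1 0^p, a palindrome of length 2p+1 ≥ p.
By the pumping lemma, w = xyz with |xy| ≤ p and |y| ≥ 1.
Since the first p symbols of w are all 0's and |xy| ≤ p, y lies entirely in the leading 0-block: y = 0^k for some k with 1 ≤ k ≤ p.
Pump with i = 2: xy^2z = 0^{p+k} 1 0^p. Its reverse is 0^p 1 0^{p+k}, which differs from xy^2z since k ≥ 1. So xy^2z is not a palindrome and xy^2z ∉ L.
This is a contradiction; hence L is not regular.

0^{p+k} 1 0^p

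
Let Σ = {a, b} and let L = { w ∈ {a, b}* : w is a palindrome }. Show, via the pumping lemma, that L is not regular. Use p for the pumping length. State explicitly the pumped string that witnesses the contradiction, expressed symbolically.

a^{p+k} b a^p

Assume L is regular; let p be its pumping constant.
Take w = a^p b a^p, a palindrome of length 2p+1 ≥ p.
The pumping lemma gives a decomposition w = xyz where |xy| ≤ p and |y| > 0.
The first p characters of w are a's, so xy (and hence y) consists only of a's. Write y = a^k, 1 ≤ k ≤ p.
Pump with i = 2: xy^2z = a^{p+k} b a^p. Its reverse is a^p b a^{p+k}, which differs from xy^2z since k ≥ 1. So xy^2z is not a palindrome and xy^2z ∉ L.
Contradiction. Therefore L is not regular.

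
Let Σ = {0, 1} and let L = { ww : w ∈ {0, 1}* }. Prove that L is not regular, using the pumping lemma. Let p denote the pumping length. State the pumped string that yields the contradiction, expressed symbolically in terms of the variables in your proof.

0^{p+k} 1^p 0^p 1^p

Toward a contradiction, assume L is regular with pumping length p.
Take w = 0^p 1^p 0^p 1^p = uu where u = 0^p1^p; then w ∈ L and |w| = 4p ≥ p.
The pumping lemma gives a decomposition w = xyz where |xy| ≤ p and |y| > 0.
Since the first p symbols of w are all 0's and |xy| ≤ p, y lies entirely in the leading 0-block: y = 0^k for some k with 1 ≤ k ≤ p.
Pump with i = 2: xy^2z = 0^{p+k} 1^p 0^p 1^p, of length 4p+k. Suppose this equals vv. The string starts with 0 and ends with 1, so v does too; thus the boundary between the two copies of v is a 1→0 transition. There is exactly one such transition, at position 2p+k, so |v| = 2p+k and |vv| = 4p+2k ≠ 4p+k since k ≥ 1. So xy^2z ∉ L.
This is a contradiction; hence L is not regular.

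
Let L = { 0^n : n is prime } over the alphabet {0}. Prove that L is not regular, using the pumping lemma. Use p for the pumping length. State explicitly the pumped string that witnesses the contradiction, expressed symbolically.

Assume L is regular; let p be its pumping constant.
Let q be a prime with q ≥ p+2 (infinitely many primes exist), and take w = 0^q ∈ L with |w| = q ≥ p.
By the pumping lemma, w = xyz with |xy| ≤ p and y is nonempty.
Then y = 0^k for some k with 1 ≤ k ≤ p.
Since 1 ≤ k ≤ p, |xz| = q-k. Pump with i = q+1: |xy^{q+1}z| = (q-k)+(q+1)k = q+qk = q(1+k), which is composite (both factors ≥ 2). So xy^{q+1}z = 0^{q(1+k)} ∉ L.
This contradicts the pumping lemma, so L is not regular.

0^{q(1+k)}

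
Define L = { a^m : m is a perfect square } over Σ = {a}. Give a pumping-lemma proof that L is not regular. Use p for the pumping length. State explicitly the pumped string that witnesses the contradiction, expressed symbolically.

Suppose for contradiction that L is regular, and let p be the pumping length.
Take w = a^{p²} ∈ L with |w| = p² ≥ p.
By the pumping lemma, w = xyz with |xy| ≤ p and |y| > 0.
Then y = a^k for some k with 1 ≤ k ≤ p.
Pump with i = 2: xy^2z = a^{p²+k}. Since 1 ≤ k ≤ p, p² < p²+k ≤ p²+p < (p+1)², so p²+k lies strictly between consecutive squares and is not a perfect square. So xy^2z ∉ L.
This contradicts the pumping lemma, so L is not regular.

a^{p²+k}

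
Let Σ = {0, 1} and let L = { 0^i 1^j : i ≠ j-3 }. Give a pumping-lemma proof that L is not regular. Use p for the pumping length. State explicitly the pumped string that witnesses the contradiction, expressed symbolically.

0^{p+p!} 1^{p+p!+3}

Suppose for contradiction that L is regular, and let p be the pumping length.
Choose w = 0^p 1^{p+p!+3}. Since p ≠ (p+p!+3)-3 = p+p!, w ∈ L; and |w| ≥ p.
Write w = xyz as guaranteed by the lemma, with |xy| ≤ p and y is nonempty.
Because |xy| ≤ p and w begins with p copies of 0, we have y = 0^k with 1 ≤ k ≤ p.
Since 1 ≤ k ≤ p, k divides p!; set t = 1 + p!/k. Then xy^t z has p + (p!/k)·k = p + p! copies of 0. Now the 0-count is p+p! and (1-count)-3 = (p+p!+3)-3 = p+p!, so i ≠ j-3 fails. So xy^t z = 0^{p+p!} 1^{p+p!+3} ∉ L.
This contradicts the pumping lemma, so L is not regular.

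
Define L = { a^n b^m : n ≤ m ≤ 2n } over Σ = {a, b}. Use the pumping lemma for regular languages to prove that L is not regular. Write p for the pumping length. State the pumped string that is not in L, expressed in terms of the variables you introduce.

a^{p+k} b^p

Toward a contradiction, assume L is regular with pumping length p.
Take w = a^p b^p ∈ L (since p ≤ p ≤ 2p), with |w| = 2p ≥ p.
Write w = xyz as guaranteed by the lemma, with |xy| ≤ p and y is nonempty.
Since the first p symbols of w are all a's and |xy| ≤ p, y lies entirely in the leading a-block: y = a^k for some k with 1 ≤ k ≤ p.
Pump with i = 2: xy^2z = a^{p+k} b^p. Now n = p+k > p = m, so the condition n ≤ m fails. Thus xy^2z ∉ L.
Contradiction. Therefore L is not regular.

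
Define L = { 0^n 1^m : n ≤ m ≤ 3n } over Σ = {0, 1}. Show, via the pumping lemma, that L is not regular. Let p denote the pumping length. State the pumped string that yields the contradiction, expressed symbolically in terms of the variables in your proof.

Assume L is regular. Let p be the pumping length given by the pumping lemma.
Take w = 0^p 1^p ∈ L (since p ≤ p ≤ 3p), with |w| = 2p ≥ p.
Write w = xyz as guaranteed by the lemma, with |xy| ≤ p and |y| ≥ 1.
Since the first p symbols of w are all 0's and |xy| ≤ p, y lies entirely in the leading 0-block: y = 0^k for some k with 1 ≤ k ≤ p.
Pump with i = 2: xy^2z = 0^{p+k} 1^p. Now n = p+k > p = m, so the condition n ≤ m fails. Thus xy^2z ∉ L.
This is a contradiction; hence L is not regular.

0^{p+k} 1^p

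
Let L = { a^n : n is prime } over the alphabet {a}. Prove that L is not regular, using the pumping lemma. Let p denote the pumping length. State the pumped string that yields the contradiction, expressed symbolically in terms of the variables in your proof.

Assume L is regular. Let p be the pumping length given by the pumping lemma.
Let q be a prime with q ≥ p+2 (infinitely many primes exist), and take w = a^q ∈ L with |w| = q ≥ p.
Write w = xyz as guaranteed by the lemma, with |xy| ≤ p and |y| ≥ 1.
Then y = a^k for some k with 1 ≤ k ≤ p.
Since 1 ≤ k ≤ p, |xz| = q-k. Pump with i = q+1: |xy^{q+1}z| = (q-k)+(q+1)k = q+qk = q(1+k), which is composite (both factors ≥ 2). So xy^{q+1}z = a^{q(1+k)} ∉ L.
This is a contradiction; hence L is not regular.

a^{q(1+k)}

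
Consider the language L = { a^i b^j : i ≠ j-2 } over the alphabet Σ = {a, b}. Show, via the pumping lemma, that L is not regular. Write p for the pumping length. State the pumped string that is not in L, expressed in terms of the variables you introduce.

Assume L is regular; let p be its pumping constant.
Choose w = a^p b^{p+p!+2}. Since p ≠ (p+p!+2)-2 = p+p!, w ∈ L; and |w| ≥ p.
The pumping lemma gives a decomposition w = xyz where |xy| ≤ p and |y| > 0.
Because |xy| ≤ p and w begins with p copies of a, we have y = a^k with 1 ≤ k ≤ p.
Since 1 ≤ k ≤ p, k divides p!; set t = 1 + p!/k. Then xy^t z has p + (p!/k)·k = p + p! copies of a. Now the a-count is p+p! and (b-count)-2 = (p+p!+2)-2 = p+p!, so i ≠ j-2 fails. So xy^t z = a^{p+p!} b^{p+p!+2} ∉ L.
This contradicts the pumping lemma, so L is not regular.

a^{p+p!} b^{p+p!+2}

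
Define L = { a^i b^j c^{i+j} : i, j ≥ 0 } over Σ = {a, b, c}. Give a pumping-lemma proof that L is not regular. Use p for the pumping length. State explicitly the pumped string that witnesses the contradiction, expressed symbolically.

a^{p+k} b^p c^{2p}

Toward a contradiction, assume L is regular with pumping length p.
Take w = a^p b^p c^{2p} ∈ L (with i=j=p, i+j=2p), |w| = 4p ≥ p.
By the pumping lemma, w = xyz with |xy| ≤ p and |y| ≥ 1.
The first p characters of w are a's, so xy (and hence y) consists only of a's. Write y = a^k, 1 ≤ k ≤ p.
Consider xy^2z = a^{p+k} b^p c^{2p}. Now the a- and b-counts sum to 2p+k, but the c-count is 2p ≠ 2p+k. So xy^2z ∉ L.
This is a contradiction; hence L is not regular.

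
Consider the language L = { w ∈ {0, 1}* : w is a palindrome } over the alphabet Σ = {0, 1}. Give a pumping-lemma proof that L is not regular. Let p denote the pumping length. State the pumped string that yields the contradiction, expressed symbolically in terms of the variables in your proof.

Toward a contradiction, assume L is regular with pumping length p.
Take w = 0^p 1 0^p, a palindrome of length 2p+1 ≥ p.
Write w = xyz as guaranteed by the lemma, with |xy| ≤ p and y is nonempty.
Since the first p symbols of w are all 0's and |xy| ≤ p, y lies entirely in the leading 0-block: y = 0^k for some k with 1 ≤ k ≤ p.
Pump with i = 2: xy^2z = 0^{p+k} 1 0^p. Its reverse is 0^p 1 0^{p+k}, which differs from xy^2z since k ≥ 1. So xy^2z is not a palindrome and xy^2z ∉ L.
This is a contradiction; hence L is not regular.

0^{p+k} 1 0^p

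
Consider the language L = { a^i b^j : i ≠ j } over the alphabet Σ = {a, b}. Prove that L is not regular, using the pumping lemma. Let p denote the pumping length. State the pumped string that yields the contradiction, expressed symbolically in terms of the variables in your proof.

a^{p+p!} b^{p+p!}

Toward a contradiction, assume L is regular with pumping length p.
Choose w = a^p b^{p+p!}. Since p ≠ p+p!, w ∈ L; and |w| ≥ p.
By the pumping lemma, w = xyz with |xy| ≤ p and |y| > 0.
The first p characters of w are a's, so xy (and hence y) consists only of a's. Write y = a^k, 1 ≤ k ≤ p.
Since 1 ≤ k ≤ p, k divides p!; set t = 1 + p!/k. Then xy^t z has p + (p!/k)·k = p + p! copies of a. Now the a-count equals the b-count, so i ≠ j fails. So xy^t z = a^{p+p!} b^{p+p!} ∉ L.
This is a contradiction; hence L is not regular.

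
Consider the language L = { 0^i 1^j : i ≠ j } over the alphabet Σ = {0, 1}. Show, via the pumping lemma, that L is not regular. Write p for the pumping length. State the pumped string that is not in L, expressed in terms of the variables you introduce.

Assume L is regular. Let p be the pumping length given by the pumping lemma.
Choose w = 0^p 1^{p+p!}. Since p ≠ p+p!, w ∈ L; and |w| ≥ p.
The pumping lemma gives a decomposition w = xyz where |xy| ≤ p and |y| ≥ 1.
Since the first p symbols of w are all 0's and |xy| ≤ p, y lies entirely in the leading 0-block: y = 0^k for some k with 1 ≤ k ≤ p.
Since 1 ≤ k ≤ p, k divides p!; set t = 1 + p!/k. Then xy^t z has p + (p!/k)·k = p + p! copies of 0. Now the 0-count equals the 1-count, so i ≠ j fails. So xy^t z = 0^{p+p!} 1^{p+p!} ∉ L.
This is a contradiction; hence L is not regular.

0^{p+p!} 1^{p+p!}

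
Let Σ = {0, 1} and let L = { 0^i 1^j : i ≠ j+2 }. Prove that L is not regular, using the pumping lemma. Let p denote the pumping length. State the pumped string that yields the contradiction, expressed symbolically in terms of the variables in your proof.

Assume L is regular; let p be its pumping constant.
Choose w = 0^p 1^{p+p!-2}. Since p ≠ (p+p!-2)+2 = p+p!, w ∈ L; and |w| ≥ p.
By the pumping lemma, w = xyz with |xy| ≤ p and y is nonempty.
Since the first p symbols of w are all 0's and |xy| ≤ p, y lies entirely in the leading 0-block: y = 0^k for some k with 1 ≤ k ≤ p.
Since 1 ≤ k ≤ p, k divides p!; set t = 1 + p!/k. Then xy^t z has p + (p!/k)·k = p + p! copies of 0. Now the 0-count is p+p! and (1-count)+2 = (p+p!-2)+2 = p+p!, so i ≠ j+2 fails. So xy^t z = 0^{p+p!} 1^{p+p!-2} ∉ L.
This contradicts the pumping lemma, so L is not regular.

0^{p+p!} 1^{p+p!-2}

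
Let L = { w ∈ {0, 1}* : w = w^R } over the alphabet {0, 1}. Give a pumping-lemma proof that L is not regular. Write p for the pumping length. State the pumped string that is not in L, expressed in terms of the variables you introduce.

0^{p+k} 1 0^p

Assume L is regular. Let p be the pumping length given by the pumping lemma.
Take w = 0^p 1 0^p, a palindrome of length 2p+1 ≥ p.
The pumping lemma gives a decomposition w = xyz where |xy| ≤ p and y is nonempty.
Because |xy| ≤ p and w begins with p copies of 0, we have y = 0^k with 1 ≤ k ≤ p.
Pump with i = 2: xy^2z = 0^{p+k} 1 0^p. Its reverse is 0^p 1 0^{p+k}, which differs from xy^2z since k ≥ 1. So xy^2z is not a palindrome and xy^2z ∉ L.
Contradiction. Therefore L is not regular.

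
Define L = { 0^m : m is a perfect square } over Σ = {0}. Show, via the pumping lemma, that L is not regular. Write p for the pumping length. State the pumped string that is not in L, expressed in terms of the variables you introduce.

Toward a contradiction, assume L is regular with pumping length p.
Take w = 0^{p²} ∈ L with |w| = p² ≥ p.
By the pumping lemma, w = xyz with |xy| ≤ p and |y| ≥ 1.
Then y = 0^k for some k with 1 ≤ k ≤ p.
Pump with i = 2: xy^2z = 0^{p²+k}. Since 1 ≤ k ≤ p, p² < p²+k ≤ p²+p < (p+1)², so p²+k lies strictly between consecutive squares and is not a perfect square. So xy^2z ∉ L.
Contradiction. Therefore L is not regular.

0^{p²+k}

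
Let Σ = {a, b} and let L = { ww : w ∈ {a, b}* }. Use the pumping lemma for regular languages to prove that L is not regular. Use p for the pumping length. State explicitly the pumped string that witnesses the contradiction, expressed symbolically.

a^{p+k} b^p a^p b^p

Assume L is regular; let p be its pumping constant.
Take w = a^p b^p a^p b^p = uu where u = a^pb^p; then w ∈ L and |w| = 4p ≥ p.
The pumping lemma gives a decomposition w = xyz where |xy| ≤ p and |y| ≥ 1.
Since the first p symbols of w are all a's and |xy| ≤ p, y lies entirely in the leading a-block: y = a^k for some k with 1 ≤ k ≤ p.
Pump with i = 2: xy^2z = a^{p+k} b^p a^p b^p, of length 4p+k. Suppose this equals vv. The string starts with a and ends with b, so v does too; thus the boundary between the two copies of v is a b→a transition. There is exactly one such transition, at position 2p+k, so |v| = 2p+k and |vv| = 4p+2k ≠ 4p+k since k ≥ 1. So xy^2z ∉ L.
This contradicts the pumping lemma, so L is not regular.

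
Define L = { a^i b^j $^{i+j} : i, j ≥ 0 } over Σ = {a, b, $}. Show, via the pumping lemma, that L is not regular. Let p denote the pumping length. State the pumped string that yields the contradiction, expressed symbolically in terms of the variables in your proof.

a^{p+k} b^p $^{2p}

Toward a contradiction, assume L is regular with pumping length p.
Take w = a^p b^p $^{2p} ∈ L (with i=j=p, i+j=2p), |w| = 4p ≥ p.
By the pumping lemma, w = xyz with |xy| ≤ p and y is nonempty.
Since the first p symbols of w are all a's and |xy| ≤ p, y lies entirely in the leading a-block: y = a^k for some k with 1 ≤ k ≤ p.
Consider xy^2z = a^{p+k} b^p $^{2p}. Now the a- and b-counts sum to 2p+k, but the $-count is 2p ≠ 2p+k. So xy^2z ∉ L.
Contradiction. Therefore L is not regular.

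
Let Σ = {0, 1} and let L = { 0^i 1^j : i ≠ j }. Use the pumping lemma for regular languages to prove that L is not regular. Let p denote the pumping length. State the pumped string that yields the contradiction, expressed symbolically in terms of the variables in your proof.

Toward a contradiction, assume L is regular with pumping length p.
Choose w = 0^p 1^{p+p!}. Since p ≠ p+p!, w ∈ L; and |w| ≥ p.
The pumping lemma gives a decomposition w = xyz where |xy| ≤ p and |y| > 0.
Since the first p symbols of w are all 0's and |xy| ≤ p, y lies entirely in the leading 0-block: y = 0^k for some k with 1 ≤ k ≤ p.
Since 1 ≤ k ≤ p, k divides p!; set t = 1 + p!/k. Then xy^t z has p + (p!/k)·k = p + p! copies of 0. Now the 0-count equals the 1-count, so i ≠ j fails. So xy^t z = 0^{p+p!} 1^{p+p!} ∉ L.
This contradicts the pumping lemma, so L is not regular.

0^{p+p!} 1^{p+p!}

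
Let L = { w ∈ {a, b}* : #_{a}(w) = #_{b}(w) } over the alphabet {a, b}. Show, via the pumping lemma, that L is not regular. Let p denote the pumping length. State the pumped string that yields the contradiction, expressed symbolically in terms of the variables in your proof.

a^{p+k} b^p

Toward a contradiction, assume L is regular with pumping length p.
Choose w = a^p b^p ∈ L with |w| = 2p ≥ p.
By the pumping lemma, w = xyz with |xy| ≤ p and y is nonempty.
Since the first p symbols of w are all a's and |xy| ≤ p, y lies entirely in the leading a-block: y = a^k for some k with 1 ≤ k ≤ p.
Pump with i = 2: xy^2z = a^{p+k} b^p has p+k occurrences of a but only p of b. Since k ≥ 1 the counts differ, so xy^2z ∉ L.
This contradicts the pumping lemma, so L is not regular.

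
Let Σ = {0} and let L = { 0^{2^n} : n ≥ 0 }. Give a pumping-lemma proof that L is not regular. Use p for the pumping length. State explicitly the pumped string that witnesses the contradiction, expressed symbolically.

Assume L is regular. Let p be the pumping length given by the pumping lemma.
Take w = 0^{2^p} ∈ L with |w| = 2^p ≥ p.
Write w = xyz as guaranteed by the lemma, with |xy| ≤ p and |y| ≥ 1.
Then y = 0^k for some k with 1 ≤ k ≤ p.
Pump with i = 2: xy^2z = 0^{2^p+k}. Since 1 ≤ k ≤ p < 2^p, we have 2^p < 2^p+k < 2^{p+1}, so 2^p+k is not a power of 2. So xy^2z ∉ L.
This is a contradiction; hence L is not regular.

0^{2^p+k}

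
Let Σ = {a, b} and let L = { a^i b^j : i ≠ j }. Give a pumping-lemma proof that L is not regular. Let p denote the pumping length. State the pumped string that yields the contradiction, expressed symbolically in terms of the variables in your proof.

a^{p+p!} b^{p+p!}

Suppose for contradiction that L is regular, and let p be the pumping length.
Choose w = a^p b^{p+p!}. Since p ≠ p+p!, w ∈ L; and |w| ≥ p.
Write w = xyz as guaranteed by the lemma, with |xy| ≤ p and |y| ≥ 1.
Since the first p symbols of w are all a's and |xy| ≤ p, y lies entirely in the leading a-block: y = a^k for some k with 1 ≤ k ≤ p.
Since 1 ≤ k ≤ p, k divides p!; set t = 1 + p!/k. Then xy^t z has p + (p!/k)·k = p + p! copies of a. Now the a-count equals the b-count, so i ≠ j fails. So xy^t z = a^{p+p!} b^{p+p!} ∉ L.
This contradicts the pumping lemma, so L is not regular.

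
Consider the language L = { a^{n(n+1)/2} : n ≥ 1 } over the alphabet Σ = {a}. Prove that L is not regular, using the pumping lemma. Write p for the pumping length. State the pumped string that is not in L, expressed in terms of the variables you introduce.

a^{p(p+1)/2+k}

Assume L is regular; let p be its pumping constant.
Take w = a^{p(p+1)/2} ∈ L with |w| = p(p+1)/2 ≥ p.
Write w = xyz as guaranteed by the lemma, with |xy| ≤ p and |y| > 0.
Then y = a^k for some k with 1 ≤ k ≤ p.
Pump with i = 2: xy^2z = a^{p(p+1)/2+k}. Since 1 ≤ k ≤ p, p(p+1)/2 < p(p+1)/2+k ≤ p(p+1)/2+p < (p+1)(p+2)/2, so p(p+1)/2+k is strictly between consecutive triangular numbers. So xy^2z ∉ L.
Contradiction. Therefore L is not regular.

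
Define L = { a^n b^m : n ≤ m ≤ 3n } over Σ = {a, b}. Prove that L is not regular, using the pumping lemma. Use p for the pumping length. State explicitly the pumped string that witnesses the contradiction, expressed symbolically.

Assume L is regular; let p be its pumping constant.
Take w = a^p b^p ∈ L (since p ≤ p ≤ 3p), with |w| = 2p ≥ p.
The pumping lemma gives a decomposition w = xyz where |xy| ≤ p and y is nonempty.
Because |xy| ≤ p and w begins with p copies of a, we have y = a^k with 1 ≤ k ≤ p.
Pump with i = 2: xy^2z = a^{p+k} b^p. Now n = p+k > p = m, so the condition n ≤ m fails. Thus xy^2z ∉ L.
Contradiction. Therefore L is not regular.

a^{p+k} b^p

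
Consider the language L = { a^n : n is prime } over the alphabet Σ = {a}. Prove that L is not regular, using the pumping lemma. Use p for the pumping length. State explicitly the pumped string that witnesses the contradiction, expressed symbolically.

a^{q(1+k)}

Suppose for contradiction that L is regular, and let p be the pumping length.
Let q be a prime with q ≥ p+2 (infinitely many primes exist), and take w = a^q ∈ L with |w| = q ≥ p.
By the pumping lemma, w = xyz with |xy| ≤ p and y is nonempty.
Then y = a^k for some k with 1 ≤ k ≤ p.
Since 1 ≤ k ≤ p, |xz| = q-k. Pump with i = q+1: |xy^{q+1}z| = (q-k)+(q+1)k = q+qk = q(1+k), which is composite (both factors ≥ 2). So xy^{q+1}z = a^{q(1+k)} ∉ L.
This is a contradiction; hence L is not regular.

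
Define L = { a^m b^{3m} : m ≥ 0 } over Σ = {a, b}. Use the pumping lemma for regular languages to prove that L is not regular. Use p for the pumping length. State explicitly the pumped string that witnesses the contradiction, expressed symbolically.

a^{p+k} b^{3p}

Suppose for contradiction that L is regular, and let p be the pumping length.
Choose w = a^p b^{3p}, which is in L with |w| = 4p ≥ p.
Write w = xyz as guaranteed by the lemma, with |xy| ≤ p and |y| > 0.
Since the first p symbols of w are all a's and |xy| ≤ p, y lies entirely in the leading a-block: y = a^k for some k with 1 ≤ k ≤ p.
Pump with i = 2: xy^2z = a^{p+k} b^{3p}. For this to lie in L we would need 3p = 3(p+k), which forces k = 0. But k ≥ 1, so xy^2z ∉ L.
Contradiction. Therefore L is not regular.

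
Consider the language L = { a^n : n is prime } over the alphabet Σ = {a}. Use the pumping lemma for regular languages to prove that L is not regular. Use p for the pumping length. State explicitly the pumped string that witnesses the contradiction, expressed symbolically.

a^{q(1+k)}

Suppose for contradiction that L is regular, and let p be the pumping length.
Let q be a prime with q ≥ p+2 (infinitely many primes exist), and take w = a^q ∈ L with |w| = q ≥ p.
By the pumping lemma, w = xyz with |xy| ≤ p and y is nonempty.
Then y = a^k for some k with 1 ≤ k ≤ p.
Since 1 ≤ k ≤ p, |xz| = q-k. Pump with i = q+1: |xy^{q+1}z| = (q-k)+(q+1)k = q+qk = q(1+k), which is composite (both factors ≥ 2). So xy^{q+1}z = a^{q(1+k)} ∉ L.
This contradicts the pumping lemma, so L is not regular.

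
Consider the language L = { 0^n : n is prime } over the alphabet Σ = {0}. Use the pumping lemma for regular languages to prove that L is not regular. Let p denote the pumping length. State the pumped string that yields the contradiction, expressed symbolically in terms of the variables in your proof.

0^{q(1+k)}

Assume L is regular. Let p be the pumping length given by the pumping lemma.
Let q be a prime with q ≥ p+2 (infinitely many primes exist), and take w = 0^q ∈ L with |w| = q ≥ p.
Write w = xyz as guaranteed by the lemma, with |xy| ≤ p and |y| > 0.
Then y = 0^k for some k with 1 ≤ k ≤ p.
Since 1 ≤ k ≤ p, |xz| = q-k. Pump with i = q+1: |xy^{q+1}z| = (q-k)+(q+1)k = q+qk = q(1+k), which is composite (both factors ≥ 2). So xy^{q+1}z = 0^{q(1+k)} ∉ L.
This is a contradiction; hence L is not regular.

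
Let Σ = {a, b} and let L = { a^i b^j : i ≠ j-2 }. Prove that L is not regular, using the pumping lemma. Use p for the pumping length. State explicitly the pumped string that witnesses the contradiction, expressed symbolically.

a^{p+p!} b^{p+p!+2}

Toward a contradiction, assume L is regular with pumping length p.
Choose w = a^p b^{p+p!+2}. Since p ≠ (p+p!+2)-2 = p+p!, w ∈ L; and |w| ≥ p.
By the pumping lemma, w = xyz with |xy| ≤ p and |y| > 0.
Since the first p symbols of w are all a's and |xy| ≤ p, y lies entirely in the leading a-block: y = a^k for some k with 1 ≤ k ≤ p.
Since 1 ≤ k ≤ p, k divides p!; set t = 1 + p!/k. Then xy^t z has p + (p!/k)·k = p + p! copies of a. Now the a-count is p+p! and (b-count)-2 = (p+p!+2)-2 = p+p!, so i ≠ j-2 fails. So xy^t z = a^{p+p!} b^{p+p!+2} ∉ L.
This is a contradiction; hence L is not regular.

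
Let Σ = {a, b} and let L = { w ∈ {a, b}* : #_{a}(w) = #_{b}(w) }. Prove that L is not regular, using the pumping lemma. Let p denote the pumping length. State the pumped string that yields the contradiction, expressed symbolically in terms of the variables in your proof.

a^{p+k} b^p

Assume L is regular; let p be its pumping constant.
Choose w = a^p b^p ∈ L with |w| = 2p ≥ p.
Write w = xyz as guaranteed by the lemma, with |xy| ≤ p and y is nonempty.
The first p characters of w are a's, so xy (and hence y) consists only of a's. Write y = a^k, 1 ≤ k ≤ p.
Pump with i = 2: xy^2z = a^{p+k} b^p has p+k occurrences of a but only p of b. Since k ≥ 1 the counts differ, so xy^2z ∉ L.
Contradiction. Therefore L is not regular.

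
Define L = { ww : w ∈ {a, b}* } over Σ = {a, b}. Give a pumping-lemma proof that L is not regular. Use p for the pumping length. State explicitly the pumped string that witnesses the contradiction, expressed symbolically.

a^{p+k} b^p a^p b^p

Suppose for contradiction that L is regular, and let p be the pumping length.
Take w = a^p b^p a^p b^p = uu where u = a^pb^p; then w ∈ L and |w| = 4p ≥ p.
By the pumping lemma, w = xyz with |xy| ≤ p and y is nonempty.
Because |xy| ≤ p and w begins with p copies of a, we have y = a^k with 1 ≤ k ≤ p.
Pump with i = 2: xy^2z = a^{p+k} b^p a^p b^p, of length 4p+k. Suppose this equals vv. The string starts with a and ends with b, so v does too; thus the boundary between the two copies of v is a b→a transition. There is exactly one such transition, at position 2p+k, so |v| = 2p+k and |vv| = 4p+2k ≠ 4p+k since k ≥ 1. So xy^2z ∉ L.
This contradicts the pumping lemma, so L is not regular.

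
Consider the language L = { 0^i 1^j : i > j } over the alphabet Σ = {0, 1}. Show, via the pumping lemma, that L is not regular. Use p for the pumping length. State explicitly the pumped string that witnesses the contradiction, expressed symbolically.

Toward a contradiction, assume L is regular with pumping length p.
Choose w = 0^{p+1} 1^p ∈ L, with |w| = 2p+1 ≥ p.
By the pumping lemma, w = xyz with |xy| ≤ p and y is nonempty.
The first p characters of w are 0's, so xy (and hence y) consists only of 0's. Write y = 0^k, 1 ≤ k ≤ p.
Consider xy^0z = xz = 0^{p+1-k} 1^p. Since k ≥ 1, the 0-count p+1-k is at most p, so i > j fails; thus xz ∉ L.
Contradiction. Therefore L is not regular.

0^{p+1-k} 1^p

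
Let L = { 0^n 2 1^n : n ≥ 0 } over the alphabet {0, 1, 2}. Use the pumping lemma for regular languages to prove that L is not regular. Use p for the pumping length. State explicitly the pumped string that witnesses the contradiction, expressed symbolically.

Assume L is regular; let p be its pumping constant.
Take w = 0^p 2 1^p ∈ L with |w| = 2p+1 ≥ p.
The pumping lemma gives a decomposition w = xyz where |xy| ≤ p and |y| > 0.
Because |xy| ≤ p and w begins with p copies of 0, we have y = 0^k with 1 ≤ k ≤ p.
Pump with i = 2: xy^2z = 0^{p+k} 2 1^p, which would require p+k = p. But k ≥ 1, so xy^2z ∉ L.
Contradiction. Therefore L is not regular.

0^{p+k} 2 1^p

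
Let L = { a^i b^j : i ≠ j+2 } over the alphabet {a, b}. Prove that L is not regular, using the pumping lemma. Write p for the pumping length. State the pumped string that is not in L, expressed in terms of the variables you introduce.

a^{p+p!} b^{p+p!-2}

Suppose for contradiction that L is regular, and let p be the pumping length.
Choose w = a^p b^{p+p!-2}. Since p ≠ (p+p!-2)+2 = p+p!, w ∈ L; and |w| ≥ p.
The pumping lemma gives a decomposition w = xyz where |xy| ≤ p and y is nonempty.
Because |xy| ≤ p and w begins with p copies of a, we have y = a^k with 1 ≤ k ≤ p.
Since 1 ≤ k ≤ p, k divides p!; set t = 1 + p!/k. Then xy^t z has p + (p!/k)·k = p + p! copies of a. Now the a-count is p+p! and (b-count)+2 = (p+p!-2)+2 = p+p!, so i ≠ j+2 fails. So xy^t z = a^{p+p!} b^{p+p!-2} ∉ L.
Contradiction. Therefore L is not regular.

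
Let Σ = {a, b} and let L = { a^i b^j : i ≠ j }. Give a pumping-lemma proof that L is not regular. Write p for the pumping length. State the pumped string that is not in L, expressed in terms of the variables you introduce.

a^{p+p!} b^{p+p!}

Assume L is regular; let p be its pumping constant.
Choose w = a^p b^{p+p!}. Since p ≠ p+p!, w ∈ L; and |w| ≥ p.
By the pumping lemma, w = xyz with |xy| ≤ p and |y| > 0.
Because |xy| ≤ p and w begins with p copies of a, we have y = a^k with 1 ≤ k ≤ p.
Since 1 ≤ k ≤ p, k divides p!; set t = 1 + p!/k. Then xy^t z has p + (p!/k)·k = p + p! copies of a. Now the a-count equals the b-count, so i ≠ j fails. So xy^t z = a^{p+p!} b^{p+p!} ∉ L.
Contradiction. Therefore L is not regular.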